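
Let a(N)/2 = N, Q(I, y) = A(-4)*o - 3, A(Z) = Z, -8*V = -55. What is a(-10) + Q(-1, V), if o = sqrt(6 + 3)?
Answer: -35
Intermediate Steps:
V = 55/8 (V = -1/8*(-55) = 55/8 ≈ 6.8750)
o = 3 (o = sqrt(9) = 3)
Q(I, y) = -15 (Q(I, y) = -4*3 - 3 = -12 - 3 = -15)
a(N) = 2*N
a(-10) + Q(-1, V) = 2*(-10) - 15 = -20 - 15 = -35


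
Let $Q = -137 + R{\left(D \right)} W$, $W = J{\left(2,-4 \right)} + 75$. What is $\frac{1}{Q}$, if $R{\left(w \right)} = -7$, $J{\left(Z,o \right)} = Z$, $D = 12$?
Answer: $- \frac{1}{676} \approx -0.0014793$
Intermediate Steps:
$W = 77$ ($W = 2 + 75 = 77$)
$Q = -676$ ($Q = -137 - 539 = -676$)
$\frac{1}{Q} = \frac{1}{-676} = - \frac{1}{676}$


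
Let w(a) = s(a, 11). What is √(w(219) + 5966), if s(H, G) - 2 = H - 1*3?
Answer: 2*√1546 ≈ 78.638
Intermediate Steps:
s(H, G) = -1 + H (s(H, G) = 2 + (H - 1*3) = 2 + (H - 3) = 2 + (-3 + H) = -1 + H)
w(a) = -1 + a
√(w(219) + 5966) = √((-1 + 219) + 5966) = √(218 + 5966) = √6184 = 2*√1546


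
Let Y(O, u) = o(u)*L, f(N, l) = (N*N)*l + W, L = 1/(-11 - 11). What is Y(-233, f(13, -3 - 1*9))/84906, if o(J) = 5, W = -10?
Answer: -5/1867932 ≈ -2.6768e-6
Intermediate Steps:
L = -1/22 (L = 1/(-22) = -1/22 ≈ -0.045455)
f(N, l) = -10 + l*N**2 (f(N, l) = (N*N)*l - 10 = N**2*l - 10 = l*N**2 - 10 = -10 + l*N**2)
Y(O, u) = -5/22 (Y(O, u) = 5*(-1/22) = -5/22)
Y(-233, f(13, -3 - 1*9))/84906 = -5/22/84906 = -5/22*1/84906 = -5/1867932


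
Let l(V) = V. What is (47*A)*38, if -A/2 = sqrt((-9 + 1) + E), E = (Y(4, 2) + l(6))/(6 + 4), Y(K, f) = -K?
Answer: -3572*I*sqrt(195)/5 ≈ -9976.0*I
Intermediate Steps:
E = 1/5 (E = (-1*4 + 6)/(6 + 4) = (-4 + 6)/10 = 2*(1/10) = 1/5 ≈ 0.20000)
A = -2*I*sqrt(195)/5 (A = -2*sqrt((-9 + 1) + 1/5) = -2*sqrt(-8 + 1/5) = -2*I*sqrt(195)/5 ≈ -5.5857*I)
(47*A)*38 = (47*(-2*I*sqrt(195)/5))*38 = -94*I*sqrt(195)/5*38 = -3572*I*sqrt(195)/5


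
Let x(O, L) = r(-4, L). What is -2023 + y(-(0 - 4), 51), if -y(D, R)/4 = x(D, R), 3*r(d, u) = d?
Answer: -6053/3 ≈ -2017.7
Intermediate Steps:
r(d, u) = d/3
x(O, L) = -4/3 (x(O, L) = (⅓)*(-4) = -4/3)
y(D, R) = 16/3 (y(D, R) = -4*(-4/3) = 16/3)
-2023 + y(-(0 - 4), 51) = -2023 + 16/3 = -6053/3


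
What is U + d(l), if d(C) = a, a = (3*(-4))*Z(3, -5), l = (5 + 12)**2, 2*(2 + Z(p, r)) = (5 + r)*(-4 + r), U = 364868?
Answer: 364892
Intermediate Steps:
Z(p, r) = -2 + (-4 + r)*(5 + r)/2 (Z(p, r) = -2 + ((5 + r)*(-4 + r))/2 = -2 + ((-4 + r)*(5 + r))/2 = -2 + (-4 + r)*(5 + r)/2)
l = 289 (l = 17**2 = 289)
a = 24 (a = (3*(-4))*(-12 + (1/2)*(-5) + (1/2)*(-5)**2) = -12*(-12 - 5/2 + (1/2)*25) = -12*(-12 - 5/2 + 25/2) = -12*(-2) = 24)
d(C) = 24
U + d(l) = 364868 + 24 = 364892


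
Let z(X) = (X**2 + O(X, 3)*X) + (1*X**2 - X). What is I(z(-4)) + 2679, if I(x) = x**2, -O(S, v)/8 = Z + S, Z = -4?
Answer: 51079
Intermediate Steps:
O(S, v) = 32 - 8*S (O(S, v) = -8*(-4 + S) = 32 - 8*S)
z(X) = -X + 2*X**2 + X*(32 - 8*X) (z(X) = (X**2 + (32 - 8*X)*X) + (1*X**2 - X) = (X**2 + X*(32 - 8*X)) + (X**2 - X) = -X + 2*X**2 + X*(32 - 8*X))
I(z(-4)) + 2679 = (-4*(31 - 6*(-4)))**2 + 2679 = (-4*(31 + 24))**2 + 2679 = (-4*55)**2 + 2679 = (-220)**2 + 2679 = 48400 + 2679 = 51079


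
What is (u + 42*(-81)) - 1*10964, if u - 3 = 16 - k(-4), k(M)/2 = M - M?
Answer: -14347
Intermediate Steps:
k(M) = 0 (k(M) = 2*(M - M) = 2*0 = 0)
u = 19 (u = 3 + (16 - 1*0) = 3 + (16 + 0) = 3 + 16 = 19)
(u + 42*(-81)) - 1*10964 = (19 + 42*(-81)) - 1*10964 = (19 - 3402) - 10964 = -3383 - 10964 = -14347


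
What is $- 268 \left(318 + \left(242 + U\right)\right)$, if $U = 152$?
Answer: $-190816$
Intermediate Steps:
$- 268 \left(318 + \left(242 + U\right)\right) = - 268 \left(318 + \left(242 + 152\right)\right) = - 268 \left(318 + 394\right) = \left(-268\right) 712 = -190816$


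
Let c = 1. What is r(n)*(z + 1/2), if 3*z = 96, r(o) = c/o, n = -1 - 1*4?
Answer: -13/2 ≈ -6.5000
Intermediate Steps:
n = -5 (n = -1 - 4 = -5)
r(o) = 1/o
z = 32 (z = (⅓)*96 = 32)
r(n)*(z + 1/2) = (32 + 1/2)/(-5) = -(32 + ½)/5 = -⅕*65/2 = -13/2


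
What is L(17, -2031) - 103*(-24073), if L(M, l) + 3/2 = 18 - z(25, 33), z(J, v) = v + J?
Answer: 4958955/2 ≈ 2.4795e+6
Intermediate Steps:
z(J, v) = J + v
L(M, l) = -83/2 (L(M, l) = -3/2 + (18 - (25 + 33)) = -3/2 + (18 - 1*58) = -3/2 + (18 - 58) = -3/2 - 40 = -83/2)
L(17, -2031) - 103*(-24073) = -83/2 - 103*(-24073) = -83/2 + 2479519 = 4958955/2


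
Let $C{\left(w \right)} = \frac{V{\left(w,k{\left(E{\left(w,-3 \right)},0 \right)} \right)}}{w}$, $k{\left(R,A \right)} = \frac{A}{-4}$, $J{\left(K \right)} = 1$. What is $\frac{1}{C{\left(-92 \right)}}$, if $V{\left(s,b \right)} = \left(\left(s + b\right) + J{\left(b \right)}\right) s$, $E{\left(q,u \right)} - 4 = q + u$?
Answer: $- \frac{1}{91} \approx -0.010989$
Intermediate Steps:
$E{\left(q,u \right)} = 4 + q + u$ ($E{\left(q,u \right)} = 4 + \left(q + u\right) = 4 + q + u$)
$k{\left(R,A \right)} = - \frac{A}{4}$ ($k{\left(R,A \right)} = A \left(- \frac{1}{4}\right) = - \frac{A}{4}$)
$V{\left(s,b \right)} = s \left(1 + b + s\right)$ ($V{\left(s,b \right)} = \left(\left(s + b\right) + 1\right) s = \left(\left(b + s\right) + 1\right) s = \left(1 + b + s\right) s = s \left(1 + b + s\right)$)
$C{\left(w \right)} = 1 + w$ ($C{\left(w \right)} = \frac{w \left(1 - 0 + w\right)}{w} = \frac{w \left(1 + 0 + w\right)}{w} = \frac{w \left(1 + w\right)}{w} = 1 + w$)
$\frac{1}{C{\left(-92 \right)}} = \frac{1}{1 - 92} = \frac{1}{-91} = - \frac{1}{91}$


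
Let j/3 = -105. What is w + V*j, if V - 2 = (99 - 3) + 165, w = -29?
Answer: -82874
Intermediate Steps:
j = -315 (j = 3*(-105) = -315)
V = 263 (V = 2 + ((99 - 3) + 165) = 2 + (96 + 165) = 2 + 261 = 263)
w + V*j = -29 + 263*(-315) = -29 - 82845 = -82874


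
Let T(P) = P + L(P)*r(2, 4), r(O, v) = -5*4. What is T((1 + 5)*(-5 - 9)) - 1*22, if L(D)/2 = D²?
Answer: -282346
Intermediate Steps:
r(O, v) = -20
L(D) = 2*D²
T(P) = P - 40*P² (T(P) = P + (2*P²)*(-20) = P - 40*P²)
T((1 + 5)*(-5 - 9)) - 1*22 = ((1 + 5)*(-5 - 9))*(1 - 40*(1 + 5)*(-5 - 9)) - 1*22 = (6*(-14))*(1 - 240*(-14)) - 22 = -84*(1 - 40*(-84)) - 22 = -84*(1 + 3360) - 22 = -84*3361 - 22 = -282324 - 22 = -282346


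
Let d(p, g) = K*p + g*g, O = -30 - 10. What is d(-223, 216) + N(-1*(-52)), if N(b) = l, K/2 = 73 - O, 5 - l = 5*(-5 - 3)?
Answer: -3697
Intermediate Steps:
l = 45 (l = 5 - 5*(-5 - 3) = 5 - 5*(-8) = 5 - 1*(-40) = 5 + 40 = 45)
O = -40
K = 226 (K = 2*(73 - 1*(-40)) = 2*(73 + 40) = 2*113 = 226)
d(p, g) = g² + 226*p (d(p, g) = 226*p + g*g = 226*p + g² = g² + 226*p)
N(b) = 45
d(-223, 216) + N(-1*(-52)) = (216² + 226*(-223)) + 45 = (46656 - 50398) + 45 = -3742 + 45 = -3697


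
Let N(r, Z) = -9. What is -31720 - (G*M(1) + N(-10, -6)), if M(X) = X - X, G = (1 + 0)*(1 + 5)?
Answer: -31711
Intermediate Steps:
G = 6 (G = 1*6 = 6)
M(X) = 0
-31720 - (G*M(1) + N(-10, -6)) = -31720 - (6*0 - 9) = -31720 - (0 - 9) = -31720 - 1*(-9) = -31720 + 9 = -31711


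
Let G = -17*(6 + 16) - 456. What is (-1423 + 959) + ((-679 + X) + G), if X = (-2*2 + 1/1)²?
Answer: -1964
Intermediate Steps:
G = -830 (G = -17*22 - 456 = -374 - 456 = -830)
X = 9 (X = (-4 + 1)² = (-3)² = 9)
(-1423 + 959) + ((-679 + X) + G) = (-1423 + 959) + ((-679 + 9) - 830) = -464 + (-670 - 830) = -464 - 1500 = -1964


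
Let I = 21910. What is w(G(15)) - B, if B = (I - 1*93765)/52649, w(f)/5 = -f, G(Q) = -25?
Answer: 6652980/52649 ≈ 126.36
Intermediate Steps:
w(f) = -5*f (w(f) = 5*(-f) = -5*f)
B = -71855/52649 (B = (21910 - 1*93765)/52649 = (21910 - 93765)*(1/52649) = -71855*1/52649 = -71855/52649 ≈ -1.3648)
w(G(15)) - B = -5*(-25) - 1*(-71855/52649) = 125 + 71855/52649 = 6652980/52649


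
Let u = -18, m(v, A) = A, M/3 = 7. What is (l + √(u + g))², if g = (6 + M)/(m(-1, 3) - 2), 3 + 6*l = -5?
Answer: 25/9 ≈ 2.7778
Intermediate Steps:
l = -4/3 (l = -½ + (⅙)*(-5) = -½ - ⅚ = -4/3 ≈ -1.3333)
M = 21 (M = 3*7 = 21)
g = 27 (g = (6 + 21)/(3 - 2) = 27/1 = 27*1 = 27)
(l + √(u + g))² = (-4/3 + √(-18 + 27))² = (-4/3 + √9)² = (-4/3 + 3)² = (5/3)² = 25/9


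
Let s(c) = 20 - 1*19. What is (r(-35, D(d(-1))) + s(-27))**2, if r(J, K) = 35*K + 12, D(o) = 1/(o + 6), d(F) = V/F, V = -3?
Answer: 23104/81 ≈ 285.23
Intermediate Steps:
s(c) = 1 (s(c) = 20 - 19 = 1)
d(F) = -3/F
D(o) = 1/(6 + o)
r(J, K) = 12 + 35*K
(r(-35, D(d(-1))) + s(-27))**2 = ((12 + 35/(6 - 3/(-1))) + 1)**2 = ((12 + 35/(6 - 3*(-1))) + 1)**2 = ((12 + 35/(6 + 3)) + 1)**2 = ((12 + 35/9) + 1)**2 = (143/9 + 1)**2 = (152/9)**2 = 23104/81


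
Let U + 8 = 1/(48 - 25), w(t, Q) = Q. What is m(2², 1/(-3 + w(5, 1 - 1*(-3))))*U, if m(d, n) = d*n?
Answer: -732/23 ≈ -31.826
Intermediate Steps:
U = -183/23 (U = -8 + 1/(48 - 25) = -8 + 1/23 = -183/23 ≈ -7.9565)
m(2², 1/(-3 + w(5, 1 - 1*(-3))))*U = (2²/(-3 + (1 - 1*(-3))))*(-183/23) = (4/(-3 + (1 + 3)))*(-183/23) = (4/(-3 + 4))*(-183/23) = (4/1)*(-183/23) = (4*1)*(-183/23) = 4*(-183/23) = -732/23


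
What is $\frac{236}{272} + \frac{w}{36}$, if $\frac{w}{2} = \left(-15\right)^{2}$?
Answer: $\frac{909}{68} \approx 13.368$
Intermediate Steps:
$w = 450$ ($w = 2 \left(-15\right)^{2} = 2 \cdot 225 = 450$)
$\frac{236}{272} + \frac{w}{36} = \frac{236}{272} + \frac{450}{36} = 236 \cdot \frac{1}{272} + 450 \cdot \frac{1}{36} = \frac{59}{68} + \frac{25}{2} = \frac{909}{68}$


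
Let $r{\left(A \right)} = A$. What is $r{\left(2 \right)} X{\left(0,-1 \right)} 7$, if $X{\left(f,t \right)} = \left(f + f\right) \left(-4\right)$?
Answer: $0$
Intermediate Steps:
$X{\left(f,t \right)} = - 8 f$ ($X{\left(f,t \right)} = 2 f \left(-4\right) = - 8 f$)
$r{\left(2 \right)} X{\left(0,-1 \right)} 7 = 2 \left(\left(-8\right) 0\right) 7 = 2 \cdot 0 \cdot 7 = 0 \cdot 7 = 0$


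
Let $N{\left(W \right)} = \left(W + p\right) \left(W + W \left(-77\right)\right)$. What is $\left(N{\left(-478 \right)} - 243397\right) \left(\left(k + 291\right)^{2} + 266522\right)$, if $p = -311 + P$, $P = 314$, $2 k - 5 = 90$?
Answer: $- \frac{26676073393149}{4} \approx -6.669 \cdot 10^{12}$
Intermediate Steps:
$k = \frac{95}{2}$ ($k = \frac{5}{2} + \frac{1}{2} \cdot 90 = \frac{5}{2} + 45 = \frac{95}{2} \approx 47.5$)
$p = 3$ ($p = -311 + 314 = 3$)
$N{\left(W \right)} = - 76 W \left(3 + W\right)$ ($N{\left(W \right)} = \left(W + 3\right) \left(W + W \left(-77\right)\right) = \left(3 + W\right) \left(W - 77 W\right) = \left(3 + W\right) \left(- 76 W\right) = - 76 W \left(3 + W\right)$)
$\left(N{\left(-478 \right)} - 243397\right) \left(\left(k + 291\right)^{2} + 266522\right) = \left(\left(-76\right) \left(-478\right) \left(3 - 478\right) - 243397\right) \left(\left(\frac{95}{2} + 291\right)^{2} + 266522\right) = \left(\left(-76\right) \left(-478\right) \left(-475\right) - 243397\right) \left(\left(\frac{677}{2}\right)^{2} + 266522\right) = \left(-17255800 - 243397\right) \left(\frac{458329}{4} + 266522\right) = \left(-17499197\right) \frac{1524417}{4} = - \frac{26676073393149}{4}$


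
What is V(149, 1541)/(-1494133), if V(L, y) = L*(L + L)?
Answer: -44402/1494133 ≈ -0.029718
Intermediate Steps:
V(L, y) = 2*L² (V(L, y) = L*(2*L) = 2*L²)
V(149, 1541)/(-1494133) = (2*149²)/(-1494133) = (2*22201)*(-1/1494133) = 44402*(-1/1494133) = -44402/1494133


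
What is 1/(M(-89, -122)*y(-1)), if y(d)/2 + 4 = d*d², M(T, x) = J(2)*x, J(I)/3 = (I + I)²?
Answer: 1/58560 ≈ 1.7076e-5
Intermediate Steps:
J(I) = 12*I² (J(I) = 3*(I + I)² = 3*(2*I)² = 3*(4*I²) = 12*I²)
M(T, x) = 48*x (M(T, x) = (12*2²)*x = (12*4)*x = 48*x)
y(d) = -8 + 2*d³ (y(d) = -8 + 2*(d*d²) = -8 + 2*d³)
1/(M(-89, -122)*y(-1)) = 1/((48*(-122))*(-8 + 2*(-1)³)) = 1/(-5856*(-8 + 2*(-1))) = 1/(-5856*(-8 - 2)) = 1/(-5856*(-10)) = 1/58560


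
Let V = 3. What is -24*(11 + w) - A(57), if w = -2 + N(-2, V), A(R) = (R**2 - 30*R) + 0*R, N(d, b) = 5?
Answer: -1875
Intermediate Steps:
A(R) = R**2 - 30*R (A(R) = (R**2 - 30*R) + 0 = R**2 - 30*R)
w = 3 (w = -2 + 5 = 3)
-24*(11 + w) - A(57) = -24*(11 + 3) - 57*(-30 + 57) = -24*14 - 57*27 = -336 - 1*1539 = -336 - 1539 = -1875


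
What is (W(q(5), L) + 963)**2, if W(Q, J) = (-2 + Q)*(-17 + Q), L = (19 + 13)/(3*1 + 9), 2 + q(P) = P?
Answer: 900601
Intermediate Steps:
q(P) = -2 + P
L = 8/3 (L = 32/(3 + 9) = 32/12 = 32*(1/12) = 8/3 ≈ 2.6667)
W(Q, J) = (-17 + Q)*(-2 + Q)
(W(q(5), L) + 963)**2 = ((34 + (-2 + 5)**2 - 19*(-2 + 5)) + 963)**2 = ((34 + 3**2 - 19*3) + 963)**2 = ((34 + 9 - 57) + 963)**2 = (-14 + 963)**2 = 949**2 = 900601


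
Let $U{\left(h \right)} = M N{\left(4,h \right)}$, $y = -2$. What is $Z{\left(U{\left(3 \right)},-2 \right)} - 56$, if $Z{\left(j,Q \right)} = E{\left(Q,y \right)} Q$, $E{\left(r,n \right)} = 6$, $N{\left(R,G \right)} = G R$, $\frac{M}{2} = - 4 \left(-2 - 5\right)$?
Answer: $-68$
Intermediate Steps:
$M = 56$ ($M = 2 \left(- 4 \left(-2 - 5\right)\right) = 2 \left(\left(-4\right) \left(-7\right)\right) = 2 \cdot 28 = 56$)
$U{\left(h \right)} = 224 h$ ($U{\left(h \right)} = 56 h 4 = 56 \cdot 4 h = 224 h$)
$Z{\left(j,Q \right)} = 6 Q$
$Z{\left(U{\left(3 \right)},-2 \right)} - 56 = 6 \left(-2\right) - 56 = -12 - 56 = -68$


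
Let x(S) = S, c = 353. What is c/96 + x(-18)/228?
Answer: 6563/1824 ≈ 3.5981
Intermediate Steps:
c/96 + x(-18)/228 = 353/96 - 18/228 = 353*(1/96) - 18*1/228 = 353/96 - 3/38 = 6563/1824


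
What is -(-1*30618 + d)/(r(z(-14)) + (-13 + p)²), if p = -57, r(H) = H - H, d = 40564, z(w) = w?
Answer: -4973/2450 ≈ -2.0298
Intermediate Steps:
r(H) = 0
-(-1*30618 + d)/(r(z(-14)) + (-13 + p)²) = -(-1*30618 + 40564)/(0 + (-13 - 57)²) = -(-30618 + 40564)/(0 + (-70)²) = -9946/(0 + 4900) = -9946/4900 = -1*4973/2450 = -4973/2450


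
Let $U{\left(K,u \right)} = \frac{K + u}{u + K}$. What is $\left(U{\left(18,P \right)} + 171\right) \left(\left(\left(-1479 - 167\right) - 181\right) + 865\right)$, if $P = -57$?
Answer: $-165464$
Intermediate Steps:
$U{\left(K,u \right)} = 1$ ($U{\left(K,u \right)} = \frac{K + u}{K + u} = 1$)
$\left(U{\left(18,P \right)} + 171\right) \left(\left(\left(-1479 - 167\right) - 181\right) + 865\right) = \left(1 + 171\right) \left(\left(\left(-1479 - 167\right) - 181\right) + 865\right) = 172 \left(\left(-1646 - 181\right) + 865\right) = 172 \left(-1827 + 865\right) = 172 \left(-962\right) = -165464$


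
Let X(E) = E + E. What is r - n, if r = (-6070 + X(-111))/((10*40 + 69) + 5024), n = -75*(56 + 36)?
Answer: 37895408/5493 ≈ 6898.9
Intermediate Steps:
X(E) = 2*E
n = -6900 (n = -75*92 = -6900)
r = -6292/5493 (r = (-6070 + 2*(-111))/((10*40 + 69) + 5024) = (-6070 - 222)/((400 + 69) + 5024) = -6292/(469 + 5024) = -6292/5493 ≈ -1.1455)
r - n = -6292/5493 - 1*(-6900) = -6292/5493 + 6900 = 37895408/5493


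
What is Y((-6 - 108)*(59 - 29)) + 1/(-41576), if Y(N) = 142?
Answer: 5903791/41576 ≈ 142.00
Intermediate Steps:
Y((-6 - 108)*(59 - 29)) + 1/(-41576) = 142 + 1/(-41576) = 142 - 1/41576 = 5903791/41576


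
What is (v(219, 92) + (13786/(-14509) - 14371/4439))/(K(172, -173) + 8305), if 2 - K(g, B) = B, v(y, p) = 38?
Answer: 435540449/109231644896 ≈ 0.0039873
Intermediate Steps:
K(g, B) = 2 - B
(v(219, 92) + (13786/(-14509) - 14371/4439))/(K(172, -173) + 8305) = (38 + (13786/(-14509) - 14371/4439))/((2 - 1*(-173)) + 8305) = (38 + (13786*(-1/14509) - 14371*1/4439))/((2 + 173) + 8305) = (38 + (-13786/14509 - 14371/4439))/(175 + 8305) = (38 - 269704893/64405451)/8480 = (2177702245/64405451)*(1/8480) = 435540449/109231644896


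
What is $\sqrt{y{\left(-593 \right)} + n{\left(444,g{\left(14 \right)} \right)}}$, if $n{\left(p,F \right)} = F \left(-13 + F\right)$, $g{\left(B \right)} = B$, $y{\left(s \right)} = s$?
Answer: $i \sqrt{579} \approx 24.062 i$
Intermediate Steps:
$\sqrt{y{\left(-593 \right)} + n{\left(444,g{\left(14 \right)} \right)}} = \sqrt{-593 + 14 \left(-13 + 14\right)} = \sqrt{-593 + 14 \cdot 1} = \sqrt{-593 + 14} = \sqrt{-579} = i \sqrt{579}$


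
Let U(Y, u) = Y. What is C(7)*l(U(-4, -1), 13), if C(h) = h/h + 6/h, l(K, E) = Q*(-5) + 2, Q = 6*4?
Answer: -1534/7 ≈ -219.14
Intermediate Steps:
Q = 24
l(K, E) = -118 (l(K, E) = 24*(-5) + 2 = -120 + 2 = -118)
C(h) = 1 + 6/h
C(7)*l(U(-4, -1), 13) = ((6 + 7)/7)*(-118) = ((⅐)*13)*(-118) = (13/7)*(-118) = -1534/7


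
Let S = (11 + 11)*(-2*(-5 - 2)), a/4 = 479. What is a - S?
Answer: 1608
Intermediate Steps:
a = 1916 (a = 4*479 = 1916)
S = 308 (S = 22*(-2*(-7)) = 22*14 = 308)
a - S = 1916 - 1*308 = 1916 - 308 = 1608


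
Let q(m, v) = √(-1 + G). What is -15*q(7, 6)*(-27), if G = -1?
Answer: 405*I*√2 ≈ 572.76*I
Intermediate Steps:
q(m, v) = I*√2 (q(m, v) = √(-1 - 1) = √(-2) = I*√2)
-15*q(7, 6)*(-27) = -15*I*√2*(-27) = 405*I*√2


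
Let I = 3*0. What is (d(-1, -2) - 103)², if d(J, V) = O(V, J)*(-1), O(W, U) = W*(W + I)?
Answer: 11449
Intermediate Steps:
I = 0
O(W, U) = W² (O(W, U) = W*(W + 0) = W*W = W²)
d(J, V) = -V² (d(J, V) = V²*(-1) = -V²)
(d(-1, -2) - 103)² = (-1*(-2)² - 103)² = (-1*4 - 103)² = (-4 - 103)² = (-107)² = 11449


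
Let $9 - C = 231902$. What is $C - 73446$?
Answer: $-305339$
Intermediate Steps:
$C = -231893$ ($C = 9 - 231902 = -231893$)
$C - 73446 = -231893 - 73446 = -305339$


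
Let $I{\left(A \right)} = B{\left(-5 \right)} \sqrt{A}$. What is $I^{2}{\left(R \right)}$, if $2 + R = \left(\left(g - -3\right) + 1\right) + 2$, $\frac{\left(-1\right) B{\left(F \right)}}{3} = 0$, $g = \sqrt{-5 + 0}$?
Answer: $0$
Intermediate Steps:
$g = i \sqrt{5}$ ($g = \sqrt{-5} = i \sqrt{5} \approx 2.2361 i$)
$B{\left(F \right)} = 0$ ($B{\left(F \right)} = \left(-3\right) 0 = 0$)
$R = 4 + i \sqrt{5}$ ($R = -2 + \left(\left(\left(i \sqrt{5} - -3\right) + 1\right) + 2\right) = -2 + \left(\left(\left(i \sqrt{5} + 3\right) + 1\right) + 2\right) = -2 + \left(\left(\left(3 + i \sqrt{5}\right) + 1\right) + 2\right) = -2 + \left(\left(4 + i \sqrt{5}\right) + 2\right) = -2 + \left(6 + i \sqrt{5}\right) = 4 + i \sqrt{5} \approx 4.0 + 2.2361 i$)
$I{\left(A \right)} = 0$ ($I{\left(A \right)} = 0 \sqrt{A} = 0$)
$I^{2}{\left(R \right)} = 0^{2} = 0$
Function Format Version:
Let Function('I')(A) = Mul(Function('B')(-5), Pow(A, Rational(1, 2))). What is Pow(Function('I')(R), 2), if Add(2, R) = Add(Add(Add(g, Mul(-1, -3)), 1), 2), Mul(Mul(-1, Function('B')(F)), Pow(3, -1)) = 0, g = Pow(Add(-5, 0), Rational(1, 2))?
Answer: 0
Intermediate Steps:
g = Mul(I, Pow(5, Rational(1, 2))) (g = Pow(-5, Rational(1, 2)) = Mul(I, Pow(5, Rational(1, 2))) ≈ Mul(2.2361, I))
Function('B')(F) = 0 (Function('B')(F) = Mul(-3, 0) = 0)
R = Add(4, Mul(I, Pow(5, Rational(1, 2)))) (R = Add(-2, Add(Add(Add(Mul(I, Pow(5, Rational(1, 2))), Mul(-1, -3)), 1), 2)) = Add(-2, Add(Add(Add(Mul(I, Pow(5, Rational(1, 2))), 3), 1), 2)) = Add(-2, Add(Add(Add(3, Mul(I, Pow(5, Rational(1, 2)))), 1), 2)) = Add(-2, Add(Add(4, Mul(I, Pow(5, Rational(1, 2)))), 2)) = Add(-2, Add(6, Mul(I, Pow(5, Rational(1, 2))))) = Add(4, Mul(I, Pow(5, Rational(1, 2)))) ≈ Add(4.0000, Mul(2.2361, I)))
Function('I')(A) = 0 (Function('I')(A) = Mul(0, Pow(A, Rational(1, 2))) = 0)
Pow(Function('I')(R), 2) = Pow(0, 2) = 0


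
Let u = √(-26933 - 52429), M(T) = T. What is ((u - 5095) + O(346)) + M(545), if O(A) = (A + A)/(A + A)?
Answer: -4549 + 3*I*√8818 ≈ -4549.0 + 281.71*I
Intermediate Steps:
O(A) = 1 (O(A) = (2*A)/((2*A)) = (2*A)*(1/(2*A)) = 1)
u = 3*I*√8818 (u = √(-79362) = 3*I*√8818 ≈ 281.71*I)
((u - 5095) + O(346)) + M(545) = ((3*I*√8818 - 5095) + 1) + 545 = ((-5095 + 3*I*√8818) + 1) + 545 = (-5094 + 3*I*√8818) + 545 = -4549 + 3*I*√8818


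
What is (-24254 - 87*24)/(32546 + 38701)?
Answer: -26342/71247 ≈ -0.36973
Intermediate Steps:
(-24254 - 87*24)/(32546 + 38701) = (-24254 - 2088)/71247 = -26342*1/71247 = -26342/71247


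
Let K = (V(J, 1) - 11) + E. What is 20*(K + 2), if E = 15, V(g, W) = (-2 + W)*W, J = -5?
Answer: 100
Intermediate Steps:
V(g, W) = W*(-2 + W)
K = 3 (K = (1*(-2 + 1) - 11) + 15 = (1*(-1) - 11) + 15 = (-1 - 11) + 15 = -12 + 15 = 3)
20*(K + 2) = 20*(3 + 2) = 20*5 = 100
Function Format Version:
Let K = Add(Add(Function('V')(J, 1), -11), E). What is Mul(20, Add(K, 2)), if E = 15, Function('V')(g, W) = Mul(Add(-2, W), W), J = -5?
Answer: 100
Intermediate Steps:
Function('V')(g, W) = Mul(W, Add(-2, W))
K = 3 (K = Add(Add(Mul(1, Add(-2, 1)), -11), 15) = Add(Add(Mul(1, -1), -11), 15) = Add(Add(-1, -11), 15) = Add(-12, 15) = 3)
Mul(20, Add(K, 2)) = Mul(20, Add(3, 2)) = Mul(20, 5) = 100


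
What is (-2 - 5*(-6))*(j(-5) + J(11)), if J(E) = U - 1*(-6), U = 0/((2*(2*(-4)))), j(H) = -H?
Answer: 308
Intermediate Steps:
U = 0 (U = 0/((2*(-8))) = 0/(-16) = 0*(-1/16) = 0)
J(E) = 6 (J(E) = 0 - 1*(-6) = 0 + 6 = 6)
(-2 - 5*(-6))*(j(-5) + J(11)) = (-2 - 5*(-6))*(-1*(-5) + 6) = (-2 + 30)*(5 + 6) = 28*11 = 308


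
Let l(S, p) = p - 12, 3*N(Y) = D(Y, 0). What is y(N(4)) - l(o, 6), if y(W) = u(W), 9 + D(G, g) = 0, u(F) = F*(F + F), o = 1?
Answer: 24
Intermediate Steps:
u(F) = 2*F² (u(F) = F*(2*F) = 2*F²)
D(G, g) = -9 (D(G, g) = -9 + 0 = -9)
N(Y) = -3 (N(Y) = (⅓)*(-9) = -3)
y(W) = 2*W²
l(S, p) = -12 + p
y(N(4)) - l(o, 6) = 2*(-3)² - (-12 + 6) = 2*9 - 1*(-6) = 18 + 6 = 24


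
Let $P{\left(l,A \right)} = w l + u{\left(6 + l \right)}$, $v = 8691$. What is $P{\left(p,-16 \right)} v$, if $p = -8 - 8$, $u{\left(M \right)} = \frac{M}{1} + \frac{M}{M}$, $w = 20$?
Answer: $-2859339$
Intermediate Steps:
$u{\left(M \right)} = 1 + M$ ($u{\left(M \right)} = M 1 + 1 = M + 1 = 1 + M$)
$p = -16$ ($p = -8 - 8 = -16$)
$P{\left(l,A \right)} = 7 + 21 l$ ($P{\left(l,A \right)} = 20 l + \left(1 + \left(6 + l\right)\right) = 20 l + \left(7 + l\right) = 7 + 21 l$)
$P{\left(p,-16 \right)} v = \left(7 + 21 \left(-16\right)\right) 8691 = \left(7 - 336\right) 8691 = \left(-329\right) 8691 = -2859339$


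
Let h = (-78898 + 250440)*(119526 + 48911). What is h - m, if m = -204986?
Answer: 28894224840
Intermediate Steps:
h = 28894019854 (h = 171542*168437 = 28894019854)
h - m = 28894019854 - 1*(-204986) = 28894019854 + 204986 = 28894224840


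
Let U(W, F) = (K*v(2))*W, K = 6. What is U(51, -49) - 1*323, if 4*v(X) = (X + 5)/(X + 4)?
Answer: -935/4 ≈ -233.75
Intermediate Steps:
v(X) = (5 + X)/(4*(4 + X)) (v(X) = ((X + 5)/(X + 4))/4 = ((5 + X)/(4 + X))/4 = (5 + X)/(4*(4 + X)))
U(W, F) = 7*W/4 (U(W, F) = (6*((5 + 2)/(4*(4 + 2))))*W = (6*((¼)*7/6))*W = (6*((¼)*(⅙)*7))*W = (6*(7/24))*W = 7*W/4)
U(51, -49) - 1*323 = (7/4)*51 - 1*323 = 357/4 - 323 = -935/4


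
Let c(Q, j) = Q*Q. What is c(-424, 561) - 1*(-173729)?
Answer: 353505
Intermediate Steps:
c(Q, j) = Q²
c(-424, 561) - 1*(-173729) = (-424)² - 1*(-173729) = 179776 + 173729 = 353505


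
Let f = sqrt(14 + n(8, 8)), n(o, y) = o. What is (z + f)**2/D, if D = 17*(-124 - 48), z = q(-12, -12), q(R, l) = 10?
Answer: -(10 + sqrt(22))**2/2924 ≈ -0.073806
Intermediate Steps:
f = sqrt(22) (f = sqrt(14 + 8) = sqrt(22) ≈ 4.6904)
z = 10
D = -2924 (D = 17*(-172) = -2924)
(z + f)**2/D = (10 + sqrt(22))**2/(-2924) = (10 + sqrt(22))**2*(-1/2924) = -(10 + sqrt(22))**2/2924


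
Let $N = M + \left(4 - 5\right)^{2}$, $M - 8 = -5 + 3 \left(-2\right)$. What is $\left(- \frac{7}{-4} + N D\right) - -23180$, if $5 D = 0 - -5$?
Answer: $\frac{92719}{4} \approx 23180.0$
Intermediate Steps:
$D = 1$ ($D = \frac{0 - -5}{5} = \frac{0 + 5}{5} = \frac{1}{5} \cdot 5 = 1$)
$M = -3$ ($M = 8 + \left(-5 + 3 \left(-2\right)\right) = 8 - 11 = -3$)
$N = -2$ ($N = -3 + \left(4 - 5\right)^{2} = -3 + \left(-1\right)^{2} = -3 + 1 = -2$)
$\left(- \frac{7}{-4} + N D\right) - -23180 = \left(- \frac{7}{-4} - 2\right) - -23180 = \left(\left(-7\right) \left(- \frac{1}{4}\right) - 2\right) + 23180 = \left(\frac{7}{4} - 2\right) + 23180 = - \frac{1}{4} + 23180 = \frac{92719}{4}$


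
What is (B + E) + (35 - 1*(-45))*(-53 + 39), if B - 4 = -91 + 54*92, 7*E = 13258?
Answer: 5655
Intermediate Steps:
E = 1894 (E = (1/7)*13258 = 1894)
B = 4881 (B = 4 + (-91 + 54*92) = 4 + (-91 + 4968) = 4 + 4877 = 4881)
(B + E) + (35 - 1*(-45))*(-53 + 39) = (4881 + 1894) + (35 - 1*(-45))*(-53 + 39) = 6775 + (35 + 45)*(-14) = 6775 + 80*(-14) = 6775 - 1120 = 5655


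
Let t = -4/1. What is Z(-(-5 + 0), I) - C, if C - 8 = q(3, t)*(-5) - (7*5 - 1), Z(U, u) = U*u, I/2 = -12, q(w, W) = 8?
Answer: -54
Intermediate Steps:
t = -4 (t = -4*1 = -4)
I = -24 (I = 2*(-12) = -24)
C = -66 (C = 8 + (8*(-5) - (7*5 - 1)) = 8 + (-40 - (35 - 1)) = 8 + (-40 - 1*34) = 8 + (-40 - 34) = 8 - 74 = -66)
Z(-(-5 + 0), I) - C = -(-5 + 0)*(-24) - 1*(-66) = -1*(-5)*(-24) + 66 = 5*(-24) + 66 = -120 + 66 = -54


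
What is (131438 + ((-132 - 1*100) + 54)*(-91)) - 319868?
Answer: -172232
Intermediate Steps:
(131438 + ((-132 - 1*100) + 54)*(-91)) - 319868 = (131438 + ((-132 - 100) + 54)*(-91)) - 319868 = (131438 + (-232 + 54)*(-91)) - 319868 = (131438 - 178*(-91)) - 319868 = (131438 + 16198) - 319868 = 147636 - 319868 = -172232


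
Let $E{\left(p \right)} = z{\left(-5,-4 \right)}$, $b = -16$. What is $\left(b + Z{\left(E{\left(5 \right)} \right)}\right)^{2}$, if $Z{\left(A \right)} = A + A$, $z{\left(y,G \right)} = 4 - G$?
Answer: $0$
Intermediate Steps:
$E{\left(p \right)} = 8$ ($E{\left(p \right)} = 4 - -4 = 4 + 4 = 8$)
$Z{\left(A \right)} = 2 A$
$\left(b + Z{\left(E{\left(5 \right)} \right)}\right)^{2} = \left(-16 + 2 \cdot 8\right)^{2} = \left(-16 + 16\right)^{2} = 0^{2} = 0$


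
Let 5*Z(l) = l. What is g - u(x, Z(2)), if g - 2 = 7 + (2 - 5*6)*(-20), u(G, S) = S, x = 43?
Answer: 2843/5 ≈ 568.60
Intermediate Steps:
Z(l) = l/5
g = 569 (g = 2 + (7 + (2 - 5*6)*(-20)) = 2 + (7 + (2 - 30)*(-20)) = 2 + (7 - 28*(-20)) = 2 + (7 + 560) = 2 + 567 = 569)
g - u(x, Z(2)) = 569 - 2/5 = 2843/5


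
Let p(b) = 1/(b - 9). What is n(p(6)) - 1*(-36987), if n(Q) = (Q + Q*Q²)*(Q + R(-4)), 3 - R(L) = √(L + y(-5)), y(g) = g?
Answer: 2995867/81 + 10*I/9 ≈ 36986.0 + 1.1111*I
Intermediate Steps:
R(L) = 3 - √(-5 + L) (R(L) = 3 - √(L - 5) = 3 - √(-5 + L))
p(b) = 1/(-9 + b)
n(Q) = (Q + Q³)*(3 + Q - 3*I) (n(Q) = (Q + Q*Q²)*(Q + (3 - √(-5 - 4))) = (Q + Q³)*(Q + (3 - √(-9))) = (Q + Q³)*(Q + (3 - 3*I)) = (Q + Q³)*(3 + Q - 3*I))
n(p(6)) - 1*(-36987) = (3 + 1/(-9 + 6) + (1/(-9 + 6))³ - 3*I + 3*(1/(-9 + 6))²*(1 - I))/(-9 + 6) - 1*(-36987) = (3 + 1/(-3) + (1/(-3))³ - 3*I + 3*(1/(-3))²*(1 - I))/(-3) + 36987 = -(3 - ⅓ + (-⅓)³ - 3*I + 3*(-⅓)²*(1 - I))/3 + 36987 = -(3 - ⅓ - 1/27 - 3*I + 3*(⅑)*(1 - I))/3 + 36987 = -(3 - ⅓ - 1/27 - 3*I + (⅓ - I/3))/3 + 36987 = -(80/27 - 10*I/3)/3 + 36987 = (-80/81 + 10*I/9) + 36987 = 2995867/81 + 10*I/9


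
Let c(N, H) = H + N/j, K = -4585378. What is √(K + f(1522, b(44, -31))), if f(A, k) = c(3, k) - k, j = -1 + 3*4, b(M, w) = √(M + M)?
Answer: I*√554830705/11 ≈ 2141.4*I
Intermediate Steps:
b(M, w) = √2*√M (b(M, w) = √(2*M) = √2*√M)
j = 11 (j = -1 + 12 = 11)
c(N, H) = H + N/11
f(A, k) = 3/11 (f(A, k) = (k + (1/11)*3) - k = (k + 3/11) - k = (3/11 + k) - k = 3/11)
√(K + f(1522, b(44, -31))) = √(-4585378 + 3/11) = √(-50439155/11) = I*√554830705/11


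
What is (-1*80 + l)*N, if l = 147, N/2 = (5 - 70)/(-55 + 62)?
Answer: -8710/7 ≈ -1244.3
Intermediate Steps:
N = -130/7 (N = 2*((5 - 70)/(-55 + 62)) = 2*(-65/7) = -130/7 ≈ -18.571)
(-1*80 + l)*N = (-1*80 + 147)*(-130/7) = (-80 + 147)*(-130/7) = 67*(-130/7) = -8710/7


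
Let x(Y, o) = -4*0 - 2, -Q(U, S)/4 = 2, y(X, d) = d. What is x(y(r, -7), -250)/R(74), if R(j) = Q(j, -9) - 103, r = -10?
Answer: 2/111 ≈ 0.018018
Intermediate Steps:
Q(U, S) = -8 (Q(U, S) = -4*2 = -8)
R(j) = -111 (R(j) = -8 - 103 = -111)
x(Y, o) = -2 (x(Y, o) = 0 - 2 = -2)
x(y(r, -7), -250)/R(74) = -2/(-111) = -2*(-1/111) = 2/111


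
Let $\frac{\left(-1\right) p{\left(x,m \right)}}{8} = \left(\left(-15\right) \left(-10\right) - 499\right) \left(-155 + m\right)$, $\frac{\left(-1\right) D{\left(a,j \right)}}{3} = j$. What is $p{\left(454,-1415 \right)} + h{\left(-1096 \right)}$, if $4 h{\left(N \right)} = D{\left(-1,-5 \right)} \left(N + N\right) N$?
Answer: $4625680$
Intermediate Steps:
$D{\left(a,j \right)} = - 3 j$
$h{\left(N \right)} = \frac{15 N^{2}}{2}$ ($h{\left(N \right)} = \frac{\left(-3\right) \left(-5\right) \left(N + N\right) N}{4} = \frac{15 \cdot 2 N N}{4} = \frac{30 N N}{4} = \frac{30 N^{2}}{4} = \frac{15 N^{2}}{2}$)
$p{\left(x,m \right)} = -432760 + 2792 m$ ($p{\left(x,m \right)} = - 8 \left(\left(-15\right) \left(-10\right) - 499\right) \left(-155 + m\right) = - 8 \left(150 - 499\right) \left(-155 + m\right) = - 8 \left(- 349 \left(-155 + m\right)\right) = - 8 \left(54095 - 349 m\right) = -432760 + 2792 m$)
$p{\left(454,-1415 \right)} + h{\left(-1096 \right)} = \left(-432760 + 2792 \left(-1415\right)\right) + \frac{15 \left(-1096\right)^{2}}{2} = \left(-432760 - 3950680\right) + \frac{15}{2} \cdot 1201216 = -4383440 + 9009120 = 4625680$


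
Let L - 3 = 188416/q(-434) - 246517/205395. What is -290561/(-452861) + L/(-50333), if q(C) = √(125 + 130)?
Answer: 3003694787135987/4681743377986635 - 188416*√255/12834915 ≈ 0.40716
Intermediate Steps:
q(C) = √255
L = 369668/205395 + 188416*√255/255 (L = 3 + (188416/(√255) - 246517/205395) = 3 + (188416*(√255/255) - 246517*1/205395) = 3 + (188416*√255/255 - 246517/205395) = 3 + (-246517/205395 + 188416*√255/255) = 369668/205395 + 188416*√255/255 ≈ 11801.)
-290561/(-452861) + L/(-50333) = -290561/(-452861) + (369668/205395 + 188416*√255/255)/(-50333) = -290561*(-1/452861) + (369668/205395 + 188416*√255/255)*(-1/50333) = 290561/452861 + (-369668/10338146535 - 188416*√255/12834915) = 3003694787135987/4681743377986635 - 188416*√255/12834915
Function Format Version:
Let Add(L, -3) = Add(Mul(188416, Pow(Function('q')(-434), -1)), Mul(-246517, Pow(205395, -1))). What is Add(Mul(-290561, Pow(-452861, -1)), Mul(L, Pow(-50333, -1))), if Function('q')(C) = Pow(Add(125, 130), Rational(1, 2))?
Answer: Add(Rational(3003694787135987, 4681743377986635), Mul(Rational(-188416, 12834915), Pow(255, Rational(1, 2)))) ≈ 0.40716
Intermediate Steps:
Function('q')(C) = Pow(255, Rational(1, 2))
L = Add(Rational(369668, 205395), Mul(Rational(188416, 255), Pow(255, Rational(1, 2)))) (L = Add(3, Add(Mul(188416, Pow(Pow(255, Rational(1, 2)), -1)), Mul(-246517, Pow(205395, -1)))) = Add(3, Add(Mul(188416, Mul(Rational(1, 255), Pow(255, Rational(1, 2)))), Mul(-246517, Rational(1, 205395)))) = Add(3, Add(Mul(Rational(188416, 255), Pow(255, Rational(1, 2))), Rational(-246517, 205395))) = Add(3, Add(Rational(-246517, 205395), Mul(Rational(188416, 255), Pow(255, Rational(1, 2))))) = Add(Rational(369668, 205395), Mul(Rational(188416, 255), Pow(255, Rational(1, 2)))) ≈ 11801.)
Add(Mul(-290561, Pow(-452861, -1)), Mul(L, Pow(-50333, -1))) = Add(Mul(-290561, Pow(-452861, -1)), Mul(Add(Rational(369668, 205395), Mul(Rational(188416, 255), Pow(255, Rational(1, 2)))), Pow(-50333, -1))) = Add(Mul(-290561, Rational(-1, 452861)), Mul(Add(Rational(369668, 205395), Mul(Rational(188416, 255), Pow(255, Rational(1, 2)))), Rational(-1, 50333))) = Add(Rational(290561, 452861), Add(Rational(-369668, 10338146535), Mul(Rational(-188416, 12834915), Pow(255, Rational(1, 2))))) = Add(Rational(3003694787135987, 4681743377986635), Mul(Rational(-188416, 12834915), Pow(255, Rational(1, 2))))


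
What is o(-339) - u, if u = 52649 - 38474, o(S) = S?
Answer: -14514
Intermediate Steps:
u = 14175
o(-339) - u = -339 - 1*14175 = -339 - 14175 = -14514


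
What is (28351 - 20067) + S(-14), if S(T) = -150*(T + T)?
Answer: 12484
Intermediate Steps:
S(T) = -300*T
(28351 - 20067) + S(-14) = (28351 - 20067) - 300*(-14) = 8284 + 4200 = 12484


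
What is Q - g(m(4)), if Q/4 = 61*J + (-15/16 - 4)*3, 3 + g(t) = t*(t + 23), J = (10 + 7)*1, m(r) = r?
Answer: 15935/4 ≈ 3983.8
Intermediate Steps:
J = 17 (J = 17*1 = 17)
g(t) = -3 + t*(23 + t) (g(t) = -3 + t*(t + 23) = -3 + t*(23 + t))
Q = 16355/4 (Q = 4*(61*17 + (-15/16 - 4)*3) = 4*(1037 + (-15*1/16 - 4)*3) = 4*(1037 + (-15/16 - 4)*3) = 4*(1037 - 79/16*3) = 4*(1037 - 237/16) = 4*(16355/16) = 16355/4 ≈ 4088.8)
Q - g(m(4)) = 16355/4 - (-3 + 4² + 23*4) = 16355/4 - (-3 + 16 + 92) = 16355/4 - 1*105 = 16355/4 - 105 = 15935/4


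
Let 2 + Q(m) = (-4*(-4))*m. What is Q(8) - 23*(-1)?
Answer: 149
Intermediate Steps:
Q(m) = -2 + 16*m (Q(m) = -2 + (-4*(-4))*m = -2 + 16*m)
Q(8) - 23*(-1) = (-2 + 16*8) - 23*(-1) = (-2 + 128) + 23 = 126 + 23 = 149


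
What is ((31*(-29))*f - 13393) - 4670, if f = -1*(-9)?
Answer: -26154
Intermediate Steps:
f = 9
((31*(-29))*f - 13393) - 4670 = ((31*(-29))*9 - 13393) - 4670 = (-899*9 - 13393) - 4670 = (-8091 - 13393) - 4670 = -21484 - 4670 = -26154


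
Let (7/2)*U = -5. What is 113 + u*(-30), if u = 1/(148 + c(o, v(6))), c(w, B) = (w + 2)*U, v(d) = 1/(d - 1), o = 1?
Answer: 56734/503 ≈ 112.79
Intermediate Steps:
U = -10/7 (U = (2/7)*(-5) = -10/7 ≈ -1.4286)
v(d) = 1/(-1 + d)
c(w, B) = -20/7 - 10*w/7 (c(w, B) = (w + 2)*(-10/7) = (2 + w)*(-10/7) = -20/7 - 10*w/7)
u = 7/1006 (u = 1/(148 + (-20/7 - 10/7*1)) = 1/(148 + (-20/7 - 10/7)) = 1/(148 - 30/7) = 1/(1006/7) = 7/1006 ≈ 0.0069583)
113 + u*(-30) = 113 + (7/1006)*(-30) = 113 - 105/503 = 56734/503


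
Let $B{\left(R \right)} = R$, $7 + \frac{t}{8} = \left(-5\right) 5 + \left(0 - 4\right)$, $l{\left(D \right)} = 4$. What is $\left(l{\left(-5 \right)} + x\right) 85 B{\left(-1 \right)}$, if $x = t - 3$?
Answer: $24395$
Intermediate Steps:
$t = -288$ ($t = -56 + 8 \left(\left(-5\right) 5 + \left(0 - 4\right)\right) = -56 + 8 \left(-25 - 4\right) = -56 + 8 \left(-29\right) = -56 - 232 = -288$)
$x = -291$ ($x = -288 - 3 = -291$)
$\left(l{\left(-5 \right)} + x\right) 85 B{\left(-1 \right)} = \left(4 - 291\right) 85 \left(-1\right) = \left(-287\right) 85 \left(-1\right) = \left(-24395\right) \left(-1\right) = 24395$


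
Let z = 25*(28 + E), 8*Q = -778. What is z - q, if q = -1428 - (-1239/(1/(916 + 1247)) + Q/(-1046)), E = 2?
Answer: -11203826947/4184 ≈ -2.6778e+6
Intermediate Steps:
Q = -389/4 (Q = (⅛)*(-778) = -389/4 ≈ -97.250)
z = 750 (z = 25*(28 + 2) = 25*30 = 750)
q = 11206964947/4184 (q = -1428 - (-1239/(1/(916 + 1247)) - 389/4/(-1046)) = -1428 - (-1239/(1/2163) - 389/4*(-1/1046)) = -1428 - (-1239/1/2163 + 389/4184) = -1428 - (-1239*2163 + 389/4184) = -1428 - (-2679957 + 389/4184) = -1428 - 1*(-11212939699/4184) = -1428 + 11212939699/4184 = 11206964947/4184 ≈ 2.6785e+6)
z - q = 750 - 1*11206964947/4184 = 750 - 11206964947/4184 = -11203826947/4184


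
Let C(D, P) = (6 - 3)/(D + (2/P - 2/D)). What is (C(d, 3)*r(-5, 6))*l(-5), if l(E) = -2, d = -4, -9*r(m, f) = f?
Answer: -24/17 ≈ -1.4118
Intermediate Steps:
r(m, f) = -f/9
C(D, P) = 3/(D - 2/D + 2/P) (C(D, P) = 3/(D + (-2/D + 2/P)) = 3/(D - 2/D + 2/P))
(C(d, 3)*r(-5, 6))*l(-5) = ((3*(-4)*3/(-2*3 + 2*(-4) + 3*(-4)²))*(-⅑*6))*(-2) = ((3*(-4)*3/(-6 - 8 + 3*16))*(-⅔))*(-2) = ((3*(-4)*3/(-6 - 8 + 48))*(-⅔))*(-2) = ((3*(-4)*3/34)*(-⅔))*(-2) = ((3*(-4)*3*(1/34))*(-⅔))*(-2) = -18/17*(-⅔)*(-2) = (12/17)*(-2) = -24/17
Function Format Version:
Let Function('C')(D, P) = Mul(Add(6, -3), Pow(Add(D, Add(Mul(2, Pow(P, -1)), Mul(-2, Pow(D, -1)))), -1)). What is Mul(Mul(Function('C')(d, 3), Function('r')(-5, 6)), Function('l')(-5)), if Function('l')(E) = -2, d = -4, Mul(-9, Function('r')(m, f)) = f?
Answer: Rational(-24, 17) ≈ -1.4118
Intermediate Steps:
Function('r')(m, f) = Mul(Rational(-1, 9), f)
Function('C')(D, P) = Mul(3, Pow(Add(D, Mul(-2, Pow(D, -1)), Mul(2, Pow(P, -1))), -1)) (Function('C')(D, P) = Mul(3, Pow(Add(D, Add(Mul(-2, Pow(D, -1)), Mul(2, Pow(P, -1)))), -1)) = Mul(3, Pow(Add(D, Mul(-2, Pow(D, -1)), Mul(2, Pow(P, -1))), -1)))
Mul(Mul(Function('C')(d, 3), Function('r')(-5, 6)), Function('l')(-5)) = Mul(Mul(Mul(3, -4, 3, Pow(Add(Mul(-2, 3), Mul(2, -4), Mul(3, Pow(-4, 2))), -1)), Mul(Rational(-1, 9), 6)), -2) = Mul(Mul(Mul(3, -4, 3, Pow(Add(-6, -8, Mul(3, 16)), -1)), Rational(-2, 3)), -2) = Mul(Mul(Mul(3, -4, 3, Pow(Add(-6, -8, 48), -1)), Rational(-2, 3)), -2) = Mul(Mul(Mul(3, -4, 3, Pow(34, -1)), Rational(-2, 3)), -2) = Mul(Mul(Mul(3, -4, 3, Rational(1, 34)), Rational(-2, 3)), -2) = Mul(Mul(Rational(-18, 17), Rational(-2, 3)), -2) = Mul(Rational(12, 17), -2) = Rational(-24, 17)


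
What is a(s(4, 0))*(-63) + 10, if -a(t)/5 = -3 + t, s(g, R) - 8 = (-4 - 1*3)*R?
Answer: 1585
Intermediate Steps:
s(g, R) = 8 - 7*R (s(g, R) = 8 + (-4 - 1*3)*R = 8 + (-4 - 3)*R = 8 - 7*R)
a(t) = 15 - 5*t (a(t) = -5*(-3 + t) = 15 - 5*t)
a(s(4, 0))*(-63) + 10 = (15 - 5*(8 - 7*0))*(-63) + 10 = (15 - 5*(8 + 0))*(-63) + 10 = (15 - 5*8)*(-63) + 10 = (15 - 40)*(-63) + 10 = -25*(-63) + 10 = 1575 + 10 = 1585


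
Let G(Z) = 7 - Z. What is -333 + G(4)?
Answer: -330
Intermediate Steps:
-333 + G(4) = -333 + (7 - 1*4) = -333 + (7 - 4) = -333 + 3 = -330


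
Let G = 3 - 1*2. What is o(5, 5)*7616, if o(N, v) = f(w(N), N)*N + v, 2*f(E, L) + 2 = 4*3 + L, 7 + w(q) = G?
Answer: 323680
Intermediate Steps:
G = 1 (G = 3 - 2 = 1)
w(q) = -6 (w(q) = -7 + 1 = -6)
f(E, L) = 5 + L/2 (f(E, L) = -1 + (4*3 + L)/2 = -1 + (12 + L)/2 = -1 + (6 + L/2) = 5 + L/2)
o(N, v) = v + N*(5 + N/2) (o(N, v) = (5 + N/2)*N + v = N*(5 + N/2) + v = v + N*(5 + N/2))
o(5, 5)*7616 = (5 + (½)*5*(10 + 5))*7616 = (5 + (½)*5*15)*7616 = (5 + 75/2)*7616 = (85/2)*7616 = 323680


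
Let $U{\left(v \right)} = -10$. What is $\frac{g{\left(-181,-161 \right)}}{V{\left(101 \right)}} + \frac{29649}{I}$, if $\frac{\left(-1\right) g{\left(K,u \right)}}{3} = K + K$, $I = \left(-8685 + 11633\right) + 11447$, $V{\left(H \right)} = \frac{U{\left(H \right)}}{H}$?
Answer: $- \frac{157863348}{14395} \approx -10967.0$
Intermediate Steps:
$V{\left(H \right)} = - \frac{10}{H}$
$I = 14395$ ($I = 2948 + 11447 = 14395$)
$g{\left(K,u \right)} = - 6 K$ ($g{\left(K,u \right)} = - 3 \left(K + K\right) = - 3 \cdot 2 K = - 6 K$)
$\frac{g{\left(-181,-161 \right)}}{V{\left(101 \right)}} + \frac{29649}{I} = \frac{\left(-6\right) \left(-181\right)}{\left(-10\right) \frac{1}{101}} + \frac{29649}{14395} = \frac{1086}{\left(-10\right) \frac{1}{101}} + 29649 \cdot \frac{1}{14395} = \frac{1086}{- \frac{10}{101}} + \frac{29649}{14395} = 1086 \left(- \frac{101}{10}\right) + \frac{29649}{14395} = - \frac{54843}{5} + \frac{29649}{14395} = - \frac{157863348}{14395}$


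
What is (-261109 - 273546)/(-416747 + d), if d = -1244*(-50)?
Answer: 534655/354547 ≈ 1.5080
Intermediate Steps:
d = 62200
(-261109 - 273546)/(-416747 + d) = (-261109 - 273546)/(-416747 + 62200) = -534655/(-354547) = -534655*(-1/354547) = 534655/354547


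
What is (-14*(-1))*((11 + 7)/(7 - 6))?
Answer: 252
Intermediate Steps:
(-14*(-1))*((11 + 7)/(7 - 6)) = 14*(18/1) = 14*(18*1) = 14*18 = 252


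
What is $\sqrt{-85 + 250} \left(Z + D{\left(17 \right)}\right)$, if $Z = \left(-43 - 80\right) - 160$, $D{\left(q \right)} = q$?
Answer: $- 266 \sqrt{165} \approx -3416.8$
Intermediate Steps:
$Z = -283$ ($Z = -123 - 160 = -283$)
$\sqrt{-85 + 250} \left(Z + D{\left(17 \right)}\right) = \sqrt{-85 + 250} \left(-283 + 17\right) = \sqrt{165} \left(-266\right) = - 266 \sqrt{165}$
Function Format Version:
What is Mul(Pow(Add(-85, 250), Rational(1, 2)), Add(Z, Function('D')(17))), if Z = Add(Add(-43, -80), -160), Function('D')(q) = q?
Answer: Mul(-266, Pow(165, Rational(1, 2))) ≈ -3416.8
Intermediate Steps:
Z = -283 (Z = Add(-123, -160) = -283)
Mul(Pow(Add(-85, 250), Rational(1, 2)), Add(Z, Function('D')(17))) = Mul(Pow(Add(-85, 250), Rational(1, 2)), Add(-283, 17)) = Mul(Pow(165, Rational(1, 2)), -266) = Mul(-266, Pow(165, Rational(1, 2)))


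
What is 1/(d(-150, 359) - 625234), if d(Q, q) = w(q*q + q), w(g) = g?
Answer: -1/495994 ≈ -2.0162e-6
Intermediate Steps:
d(Q, q) = q + q² (d(Q, q) = q*q + q = q² + q = q + q²)
1/(d(-150, 359) - 625234) = 1/(359*(1 + 359) - 625234) = 1/(359*360 - 625234) = 1/(129240 - 625234) = 1/(-495994) = -1/495994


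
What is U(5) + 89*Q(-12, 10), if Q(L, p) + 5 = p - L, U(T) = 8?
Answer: 1521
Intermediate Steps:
Q(L, p) = -5 + p - L (Q(L, p) = -5 + (p - L) = -5 + p - L)
U(5) + 89*Q(-12, 10) = 8 + 89*(-5 + 10 - 1*(-12)) = 8 + 89*(-5 + 10 + 12) = 8 + 89*17 = 8 + 1513 = 1521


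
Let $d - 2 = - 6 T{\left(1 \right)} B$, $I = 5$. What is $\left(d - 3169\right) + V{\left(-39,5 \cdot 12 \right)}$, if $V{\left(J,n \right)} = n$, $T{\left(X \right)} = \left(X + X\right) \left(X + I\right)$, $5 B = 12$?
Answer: $- \frac{16399}{5} \approx -3279.8$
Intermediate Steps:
$B = \frac{12}{5}$ ($B = \frac{1}{5} \cdot 12 = \frac{12}{5} \approx 2.4$)
$T{\left(X \right)} = 2 X \left(5 + X\right)$ ($T{\left(X \right)} = \left(X + X\right) \left(X + 5\right) = 2 X \left(5 + X\right)$)
$d = - \frac{854}{5}$ ($d = 2 + - 6 \cdot 2 \cdot 1 \left(5 + 1\right) \frac{12}{5} = 2 + - 6 \cdot 2 \cdot 1 \cdot 6 \cdot \frac{12}{5} = 2 + \left(-6\right) 12 \cdot \frac{12}{5} = 2 - \frac{864}{5} = - \frac{854}{5} \approx -170.8$)
$\left(d - 3169\right) + V{\left(-39,5 \cdot 12 \right)} = \left(- \frac{854}{5} - 3169\right) + 5 \cdot 12 = - \frac{16699}{5} + 60 = - \frac{16399}{5}$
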